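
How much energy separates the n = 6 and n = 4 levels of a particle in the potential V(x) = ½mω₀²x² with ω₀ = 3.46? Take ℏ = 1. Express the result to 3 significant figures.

ΔE = 6.92

E_n = ℏω₀(n + ½), so ΔE = (6 − 4) ℏω₀ = 2 × 3.46 = 6.920.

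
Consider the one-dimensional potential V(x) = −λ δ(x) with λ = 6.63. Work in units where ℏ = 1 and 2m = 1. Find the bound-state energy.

The bound state is ψ(x) = √κ e^{−κ|x|}. The derivative jump ψ'(0⁺) − ψ'(0⁻) = −(2mλ/ℏ²)ψ(0) fixes κ = mλ/ℏ² = 3.315.
Then E = −ℏ²κ²/(2m) = −mλ²/(2ℏ²) = -10.99.

E = -11.0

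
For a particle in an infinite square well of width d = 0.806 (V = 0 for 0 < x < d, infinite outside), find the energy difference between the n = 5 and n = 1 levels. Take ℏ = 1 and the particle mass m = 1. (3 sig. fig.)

E_n = n²π²ℏ²/(2md²), so ΔE = (5² − 1²) π²ℏ²/(2md²).
ΔE = 24 × π² / (2 × 1 × 0.806²) = 182.3.

ΔE = 182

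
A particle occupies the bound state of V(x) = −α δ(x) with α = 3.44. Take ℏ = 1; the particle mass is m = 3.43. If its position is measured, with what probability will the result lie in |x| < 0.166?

The normalised bound state is ψ = √κ e^{−κ|x|} with κ = mα/ℏ² = 11.80.
P(|x| < d) = ∫_{−d}^{d} κ e^{−2κ|x|} dx = 1 − e^{−2κd} = 1 − e^{−3.917} = 0.9801.

P = 0.980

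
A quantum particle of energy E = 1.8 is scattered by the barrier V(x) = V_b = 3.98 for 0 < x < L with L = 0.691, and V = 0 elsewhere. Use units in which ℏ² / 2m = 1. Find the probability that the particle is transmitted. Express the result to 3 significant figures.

T = 0.405

E < V_b: inside the barrier ψ ∝ e^{±κx} with κ = √(2m(V_b − E))/ℏ = 1.476.
κL = 1.020, sinh(κL) = 1.207.
Matching ψ, ψ′ at both faces gives T = [1 + V_b² sinh²(κL) / (4E(V_b − E))]⁻¹ = 1/2.469 = 0.405.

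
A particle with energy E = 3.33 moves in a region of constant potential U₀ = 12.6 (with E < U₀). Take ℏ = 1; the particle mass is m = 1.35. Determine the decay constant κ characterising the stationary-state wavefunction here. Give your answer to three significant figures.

κ = 5.00

Since E < U₀ the TISE in this region is ψ'' = κ²ψ with κ = √(2m(U₀ − E))/ℏ.
κ = √(2 × 1.35 × 9.27) = 5.003.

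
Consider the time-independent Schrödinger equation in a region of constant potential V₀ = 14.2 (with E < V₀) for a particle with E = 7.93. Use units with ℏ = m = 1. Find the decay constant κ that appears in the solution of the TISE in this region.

Since E < V₀ the TISE in this region is ψ'' = κ²ψ with κ = √(2m(V₀ − E))/ℏ.
κ = √(2 × 1 × 6.27) = 3.541.

κ = 3.54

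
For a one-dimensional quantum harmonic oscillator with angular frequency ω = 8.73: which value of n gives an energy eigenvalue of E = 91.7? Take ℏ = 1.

n = 10

E_n = ℏω(n + ½) ⇒ n = E/(ℏω) − ½ = 91.7/8.73 − 0.5 = 10.004 → n = 10.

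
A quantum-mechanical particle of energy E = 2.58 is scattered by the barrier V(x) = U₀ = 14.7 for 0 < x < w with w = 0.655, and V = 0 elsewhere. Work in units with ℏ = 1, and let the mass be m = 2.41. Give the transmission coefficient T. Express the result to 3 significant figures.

E < U₀: inside the barrier ψ ∝ e^{±κx} with κ = √(2m(U₀ − E))/ℏ = 7.643.
κw = 5.006, sinh(κw) = 74.67.
Matching ψ, ψ′ at both faces gives T = [1 + U₀² sinh²(κw) / (4E(U₀ − E))]⁻¹ = 1/9634 = 0.000104.

T = 0.000104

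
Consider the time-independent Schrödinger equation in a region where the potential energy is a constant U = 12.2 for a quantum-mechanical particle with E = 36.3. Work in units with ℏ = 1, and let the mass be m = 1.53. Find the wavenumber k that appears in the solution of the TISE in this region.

k = 8.59

With E > U the solution is oscillatory, ψ ∝ e^{±ikx} with k = √(2m(E − U))/ℏ.
k = √(2 × 1.53 × 24.1) = 8.588.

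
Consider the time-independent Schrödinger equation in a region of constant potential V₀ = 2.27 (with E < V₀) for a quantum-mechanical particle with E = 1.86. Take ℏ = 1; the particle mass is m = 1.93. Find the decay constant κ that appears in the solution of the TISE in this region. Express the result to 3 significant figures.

Since E < V₀ the TISE in this region is ψ'' = κ²ψ with κ = √(2m(V₀ − E))/ℏ.
κ = √(2 × 1.93 × 0.41) = 1.258.

κ = 1.26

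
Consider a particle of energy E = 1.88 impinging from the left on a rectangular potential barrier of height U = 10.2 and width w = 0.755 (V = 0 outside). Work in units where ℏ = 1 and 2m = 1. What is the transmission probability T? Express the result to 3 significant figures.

T = 0.0307

E < U: inside the barrier ψ ∝ e^{±κx} with κ = √(2m(U − E))/ℏ = 2.884.
κw = 2.178, sinh(κw) = 4.357.
The exact tunnelling result is T⁻¹ = 1 + U² sinh²(κw) / [4E(U − E)] = 32.56, so T = 0.0307.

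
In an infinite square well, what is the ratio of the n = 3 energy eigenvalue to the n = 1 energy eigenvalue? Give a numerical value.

9

E_n = n²π²ℏ²/(2mL²) so the ratio is n₂²/n₁² = 9/1 = 9.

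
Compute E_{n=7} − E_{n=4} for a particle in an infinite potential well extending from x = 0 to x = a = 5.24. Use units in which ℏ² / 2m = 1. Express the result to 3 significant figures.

ΔE = 11.9

E_n = n²π²ℏ²/(2ma²), so ΔE = (7² − 4²) π²ℏ²/(2ma²).
ΔE = 33 × π² / (2 × 0.5 × 5.24²) = 11.86.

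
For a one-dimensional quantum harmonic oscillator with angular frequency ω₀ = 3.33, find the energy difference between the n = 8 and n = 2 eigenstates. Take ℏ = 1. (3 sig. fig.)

E_n = ℏω₀(n + ½), so ΔE = (8 − 2) ℏω₀ = 6 × 3.33 = 19.98.

ΔE = 20.0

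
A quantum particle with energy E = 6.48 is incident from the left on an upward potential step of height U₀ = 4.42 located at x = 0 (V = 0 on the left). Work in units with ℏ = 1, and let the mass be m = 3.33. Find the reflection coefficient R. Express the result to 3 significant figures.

R = 0.0778

On each side the TISE gives plane waves with k = √(2m(E − V))/ℏ: k₁ = √(2·3.33·6.48) = 6.569, k₂ = √(2·3.33·2.06) = 3.704.
Matching ψ and ψ′ at x = 0 gives r = (k₁ − k₂)/(k₁ + k₂), so R = r² = 0.07779 and T = 1 − R = 0.9222.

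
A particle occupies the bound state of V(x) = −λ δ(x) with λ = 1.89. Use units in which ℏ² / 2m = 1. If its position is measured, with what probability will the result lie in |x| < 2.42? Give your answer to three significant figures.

P = 0.990

The normalised bound state is ψ = √κ e^{−κ|x|} with κ = mλ/ℏ² = 0.9450.
P(|x| < d) = ∫_{−d}^{d} κ e^{−2κ|x|} dx = 1 − e^{−2κd} = 1 − e^{−4.574} = 0.9897.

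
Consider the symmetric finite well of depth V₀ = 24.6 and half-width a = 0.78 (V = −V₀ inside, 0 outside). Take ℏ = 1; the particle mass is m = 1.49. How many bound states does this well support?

N = 5

Define the well-strength parameter z₀ = (a/ℏ)√(2mV₀) = 0.78 × √(2·1.49·24.6) = 6.678.
A new bound state (alternating even/odd) appears each time z₀ passes a multiple of π/2, so N = ⌊2z₀/π⌋ + 1 = ⌊4.252⌋ + 1 = 5.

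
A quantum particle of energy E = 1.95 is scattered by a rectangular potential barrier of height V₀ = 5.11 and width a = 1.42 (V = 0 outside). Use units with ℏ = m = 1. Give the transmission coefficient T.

T = 0.00299

Since E < V₀ the interior solution is evanescent with decay constant κ = √(2m(V₀ − E))/ℏ = 2.514.
κa = 3.570, sinh(κa) = 17.74.
Matching ψ, ψ′ at both faces gives T = [1 + V₀² sinh²(κa) / (4E(V₀ − E))]⁻¹ = 1/334.4 = 0.00299.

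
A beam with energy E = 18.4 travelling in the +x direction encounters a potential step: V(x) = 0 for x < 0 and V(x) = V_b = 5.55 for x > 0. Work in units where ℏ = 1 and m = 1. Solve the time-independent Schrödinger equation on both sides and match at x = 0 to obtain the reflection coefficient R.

The wavenumbers are k₁ = √(2mE)/ℏ = 6.066 on the left and k₂ = √(2m(E − V_b))/ℏ = 5.070 on the right.
Matching ψ and ψ′ at x = 0 gives r = (k₁ − k₂)/(k₁ + k₂), so R = r² = 0.008012 and T = 1 − R = 0.9920.

R = 0.00801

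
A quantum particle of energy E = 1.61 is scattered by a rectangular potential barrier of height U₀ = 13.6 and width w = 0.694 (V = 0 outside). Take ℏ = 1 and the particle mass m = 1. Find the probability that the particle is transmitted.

E < U₀: inside the barrier ψ ∝ e^{±κx} with κ = √(2m(U₀ − E))/ℏ = 4.897.
κw = 3.398, sinh(κw) = 14.94.
Matching ψ, ψ′ at both faces gives T = [1 + U₀² sinh²(κw) / (4E(U₀ − E))]⁻¹ = 1/535.8 = 0.00187.

T = 0.00187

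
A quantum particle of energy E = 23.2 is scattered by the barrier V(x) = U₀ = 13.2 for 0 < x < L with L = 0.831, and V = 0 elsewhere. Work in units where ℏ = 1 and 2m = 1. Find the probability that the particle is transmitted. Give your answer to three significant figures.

E > U₀: inside the barrier k₂ = √(2m(E − U₀))/ℏ = 3.162, k₂L = 2.628.
T = [1 + U₀² sin²(k₂L) / (4E(E − U₀))]⁻¹ = 1/1.045 = 0.957.

T = 0.957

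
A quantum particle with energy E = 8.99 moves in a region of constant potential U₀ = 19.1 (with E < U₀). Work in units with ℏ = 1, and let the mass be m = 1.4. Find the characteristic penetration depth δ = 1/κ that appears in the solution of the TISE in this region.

δ = 0.188

Since E < U₀ the TISE in this region is ψ'' = κ²ψ with κ = √(2m(U₀ − E))/ℏ.
κ = √(2 × 1.4 × 10.11) = 5.321. The penetration depth is δ = 1/κ = 0.188.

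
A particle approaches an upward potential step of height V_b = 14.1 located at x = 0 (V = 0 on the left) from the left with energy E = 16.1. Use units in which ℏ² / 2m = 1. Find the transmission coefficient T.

On each side the TISE gives plane waves with k = √(2m(E − V))/ℏ: k₁ = √(2·½·16.1) = 4.012, k₂ = √(2·½·2) = 1.414.
Continuity of ψ and ψ′ at the step yields the reflection amplitude r = (k₁ − k₂)/(k₁ + k₂) = 0.4788; thus R = |r|² = 0.2292, T = 0.7708.

T = 0.771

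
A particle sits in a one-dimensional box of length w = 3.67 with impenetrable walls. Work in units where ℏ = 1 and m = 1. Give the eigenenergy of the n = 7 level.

E = 18.0

The infinite-well eigenfunctions ψ_n = √(2/w) sin(nπx/w) vanish at both walls, giving E_n = n²π²ℏ²/(2mw²).
E_7 = 7² × π² / (2 × 1 × 3.67²) = 17.95.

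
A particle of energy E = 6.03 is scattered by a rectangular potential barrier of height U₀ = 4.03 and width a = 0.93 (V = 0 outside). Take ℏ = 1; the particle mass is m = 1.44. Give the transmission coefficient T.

E > U₀: inside the barrier k₂ = √(2m(E − U₀))/ℏ = 2.400, k₂a = 2.232.
Matching at both interfaces gives T⁻¹ = 1 + U₀² sin²(k₂a) / [4E(E − U₀)] = 1.210, hence T = 0.827.

T = 0.827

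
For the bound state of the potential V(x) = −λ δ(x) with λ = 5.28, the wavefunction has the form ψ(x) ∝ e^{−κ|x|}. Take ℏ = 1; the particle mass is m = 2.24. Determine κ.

Integrate −(ℏ²/2m)ψ'' − λδ(x)ψ = Eψ from −ε to +ε: the ψ'' term gives ψ'(0⁺) − ψ'(0⁻) and the δ term gives −(2mλ/ℏ²)ψ(0).
With ψ ∝ e^{−κ|x|} this yields −2κ = −2mλ/ℏ², so κ = mλ/ℏ² = 11.83.

κ = 11.8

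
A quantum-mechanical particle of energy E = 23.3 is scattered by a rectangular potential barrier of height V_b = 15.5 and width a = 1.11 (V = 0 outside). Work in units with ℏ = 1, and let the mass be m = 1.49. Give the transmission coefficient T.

Above the barrier the interior wavenumber is k₂ = √(2m(E − V_b))/ℏ = 4.821, giving phase k₂a = 5.352.
Matching at both interfaces gives T⁻¹ = 1 + V_b² sin²(k₂a) / [4E(E − V_b)] = 1.213, hence T = 0.824.

T = 0.824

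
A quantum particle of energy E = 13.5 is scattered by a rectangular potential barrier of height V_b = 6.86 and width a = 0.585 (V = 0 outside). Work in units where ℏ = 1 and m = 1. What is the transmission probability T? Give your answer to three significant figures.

T = 0.914

E > V_b: inside the barrier k₂ = √(2m(E − V_b))/ℏ = 3.644, k₂a = 2.132.
T = [1 + V_b² sin²(k₂a) / (4E(E − V_b))]⁻¹ = 1/1.094 = 0.914.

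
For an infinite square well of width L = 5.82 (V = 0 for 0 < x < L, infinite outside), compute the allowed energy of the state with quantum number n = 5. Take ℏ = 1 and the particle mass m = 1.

E = 3.64

The infinite-well eigenfunctions ψ_n = √(2/L) sin(nπx/L) vanish at both walls, giving E_n = n²π²ℏ²/(2mL²).
E_5 = 5² × π² / (2 × 1 × 5.82²) = 3.642.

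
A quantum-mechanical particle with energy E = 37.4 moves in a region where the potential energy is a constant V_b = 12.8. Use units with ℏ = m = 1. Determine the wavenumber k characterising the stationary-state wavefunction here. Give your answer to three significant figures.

k = 7.01

With E > V_b the solution is oscillatory, ψ ∝ e^{±ikx} with k = √(2m(E − V_b))/ℏ.
k = √(2 × 1 × 24.6) = 7.014.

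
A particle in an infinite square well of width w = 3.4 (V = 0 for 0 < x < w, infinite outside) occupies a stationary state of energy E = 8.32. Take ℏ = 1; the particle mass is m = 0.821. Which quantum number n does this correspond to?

n = 4

For an infinite well E_n = n²π²ℏ²/(2mw²), so n = (w/πℏ)√(2mE).
n = (3.4/π) × √(2 × 0.821 × 8.32) = 4.000 → n = 4.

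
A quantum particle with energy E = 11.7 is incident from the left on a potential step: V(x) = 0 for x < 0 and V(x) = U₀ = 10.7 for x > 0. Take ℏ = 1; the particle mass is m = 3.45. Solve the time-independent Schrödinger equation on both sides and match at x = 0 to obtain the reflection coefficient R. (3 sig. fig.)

The wavenumbers are k₁ = √(2mE)/ℏ = 8.985 on the left and k₂ = √(2m(E − U₀))/ℏ = 2.627 on the right.
Matching ψ and ψ′ at x = 0 gives r = (k₁ − k₂)/(k₁ + k₂), so R = r² = 0.2998 and T = 1 − R = 0.7002.

R = 0.300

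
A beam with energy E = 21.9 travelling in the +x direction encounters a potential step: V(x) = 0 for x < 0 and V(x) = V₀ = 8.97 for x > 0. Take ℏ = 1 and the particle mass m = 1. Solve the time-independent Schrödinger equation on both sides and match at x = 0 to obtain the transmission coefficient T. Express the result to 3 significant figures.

T = 0.983

The wavenumbers are k₁ = √(2mE)/ℏ = 6.618 on the left and k₂ = √(2m(E − V₀))/ℏ = 5.085 on the right.
Continuity of ψ and ψ′ at the step yields the reflection amplitude r = (k₁ − k₂)/(k₁ + k₂) = 0.1310; thus R = |r|² = 0.01716, T = 0.9828.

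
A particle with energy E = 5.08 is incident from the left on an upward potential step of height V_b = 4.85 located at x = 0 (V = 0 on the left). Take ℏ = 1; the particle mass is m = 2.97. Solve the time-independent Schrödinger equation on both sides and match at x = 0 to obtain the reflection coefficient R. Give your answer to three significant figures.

R = 0.421

The wavenumbers are k₁ = √(2mE)/ℏ = 5.493 on the left and k₂ = √(2m(E − V_b))/ℏ = 1.169 on the right.
Matching ψ and ψ′ at x = 0 gives r = (k₁ − k₂)/(k₁ + k₂), so R = r² = 0.4213 and T = 1 − R = 0.5787.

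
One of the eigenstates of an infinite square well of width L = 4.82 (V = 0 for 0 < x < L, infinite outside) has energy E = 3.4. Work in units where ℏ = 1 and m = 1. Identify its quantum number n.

n = 4

From E_n = n²π²ℏ²/(2mL²) invert to n = √(2mL²E)/(πℏ).
n = (4.82/π) × √(2 × 1 × 3.4) = 4.001 → n = 4.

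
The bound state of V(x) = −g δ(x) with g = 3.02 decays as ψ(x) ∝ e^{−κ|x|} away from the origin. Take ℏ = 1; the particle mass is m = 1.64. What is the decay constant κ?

Integrate −(ℏ²/2m)ψ'' − gδ(x)ψ = Eψ from −ε to +ε: the ψ'' term gives ψ'(0⁺) − ψ'(0⁻) and the δ term gives −(2mg/ℏ²)ψ(0).
With ψ ∝ e^{−κ|x|} this yields −2κ = −2mg/ℏ², so κ = mg/ℏ² = 4.953.

κ = 4.95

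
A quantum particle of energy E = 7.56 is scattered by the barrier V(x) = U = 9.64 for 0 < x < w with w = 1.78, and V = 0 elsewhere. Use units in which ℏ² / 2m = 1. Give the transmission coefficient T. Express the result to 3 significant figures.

Since E < U the interior solution is evanescent with decay constant κ = √(2m(U − E))/ℏ = 1.442.
κw = 2.567, sinh(κw) = 6.476.
Matching ψ, ψ′ at both faces gives T = [1 + U² sinh²(κw) / (4E(U − E))]⁻¹ = 1/62.96 = 0.0159.

T = 0.0159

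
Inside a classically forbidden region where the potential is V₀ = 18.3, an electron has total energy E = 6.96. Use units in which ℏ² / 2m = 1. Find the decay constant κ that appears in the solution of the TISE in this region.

Since E < V₀ the TISE in this region is ψ'' = κ²ψ with κ = √(2m(V₀ − E))/ℏ.
κ = √(2 × 0.5 × 11.34) = 3.367.

κ = 3.37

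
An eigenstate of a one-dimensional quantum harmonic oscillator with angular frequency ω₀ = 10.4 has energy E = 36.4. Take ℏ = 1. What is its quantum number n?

Invert E_n = (n + ½)ℏω₀: n = E/ℏω₀ − ½ = 3.000, so n = 3.

n = 3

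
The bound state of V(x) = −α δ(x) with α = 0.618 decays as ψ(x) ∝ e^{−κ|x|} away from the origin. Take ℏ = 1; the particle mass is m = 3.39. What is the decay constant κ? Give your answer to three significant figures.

κ = 2.10

Integrating the TISE across x = 0 gives the cusp condition ψ'(0⁺) − ψ'(0⁻) = −(2mα/ℏ²)ψ(0).
With ψ ∝ e^{−κ|x|} this yields −2κ = −2mα/ℏ², so κ = mα/ℏ² = 2.095.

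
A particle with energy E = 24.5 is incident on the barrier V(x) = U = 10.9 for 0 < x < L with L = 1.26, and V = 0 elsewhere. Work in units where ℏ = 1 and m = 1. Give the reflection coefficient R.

R = 0.00715

E > U: inside the barrier k₂ = √(2m(E − U))/ℏ = 5.215, k₂L = 6.571.
T = [1 + U² sin²(k₂L) / (4E(E − U))]⁻¹ = 1/1.007 = 0.993.
R = 1 − T = 0.00715.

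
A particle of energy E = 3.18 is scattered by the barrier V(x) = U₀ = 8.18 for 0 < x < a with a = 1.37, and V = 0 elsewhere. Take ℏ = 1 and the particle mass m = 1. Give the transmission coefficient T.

Since E < U₀ the interior solution is evanescent with decay constant κ = √(2m(U₀ − E))/ℏ = 3.162.
κa = 4.332, sinh(κa) = 38.05.
Matching ψ, ψ′ at both faces gives T = [1 + U₀² sinh²(κa) / (4E(U₀ − E))]⁻¹ = 1/1525 = 0.000656.

T = 0.000656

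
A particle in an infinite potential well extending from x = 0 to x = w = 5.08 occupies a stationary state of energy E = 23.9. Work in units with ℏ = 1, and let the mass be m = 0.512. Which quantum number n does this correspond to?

From E_n = n²π²ℏ²/(2mw²) invert to n = √(2mw²E)/(πℏ).
n = (5.08/π) × √(2 × 0.512 × 23.9) = 7.999 → n = 8.

n = 8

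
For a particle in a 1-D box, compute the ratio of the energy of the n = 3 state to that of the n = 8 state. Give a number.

0.140625

Since E_n ∝ n², the ratio is (3/8)² = 0.140625.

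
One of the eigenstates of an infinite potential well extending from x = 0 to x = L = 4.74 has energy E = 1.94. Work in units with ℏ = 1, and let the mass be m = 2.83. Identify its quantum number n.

From E_n = n²π²ℏ²/(2mL²) invert to n = √(2mL²E)/(πℏ).
n = (4.74/π) × √(2 × 2.83 × 1.94) = 5.000 → n = 5.

n = 5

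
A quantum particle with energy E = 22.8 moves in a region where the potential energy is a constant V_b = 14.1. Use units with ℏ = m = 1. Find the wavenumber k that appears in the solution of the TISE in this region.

With E > V_b the solution is oscillatory, ψ ∝ e^{±ikx} with k = √(2m(E − V_b))/ℏ.
k = √(2 × 1 × 8.7) = 4.171.

k = 4.17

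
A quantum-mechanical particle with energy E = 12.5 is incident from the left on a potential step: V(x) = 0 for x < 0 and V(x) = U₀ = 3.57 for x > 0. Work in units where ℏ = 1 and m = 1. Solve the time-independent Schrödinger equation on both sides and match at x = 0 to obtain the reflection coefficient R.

R = 0.00704

The wavenumbers are k₁ = √(2mE)/ℏ = 5.000 on the left and k₂ = √(2m(E − U₀))/ℏ = 4.226 on the right.
Continuity of ψ and ψ′ at the step yields the reflection amplitude r = (k₁ − k₂)/(k₁ + k₂) = 0.08388; thus R = |r|² = 0.007036, T = 0.9930.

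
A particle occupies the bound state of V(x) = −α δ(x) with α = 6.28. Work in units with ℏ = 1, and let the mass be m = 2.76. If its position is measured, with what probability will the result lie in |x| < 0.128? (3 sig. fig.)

P = 0.988

The normalised bound state is ψ = √κ e^{−κ|x|} with κ = mα/ℏ² = 17.33.
P(|x| < d) = ∫_{−d}^{d} κ e^{−2κ|x|} dx = 1 − e^{−2κd} = 1 − e^{−4.437} = 0.9882.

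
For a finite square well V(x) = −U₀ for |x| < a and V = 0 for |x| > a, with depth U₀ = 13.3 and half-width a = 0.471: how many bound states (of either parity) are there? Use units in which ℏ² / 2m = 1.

N = 2

Define the well-strength parameter z₀ = (a/ℏ)√(2mU₀) = 0.471 × √(2·0.5·13.3) = 1.718.
The even/odd transcendental equations gain one root per π/2 in z₀, giving N = 1 + ⌊2z₀/π⌋ = 1 + ⌊1.094⌋ = 2.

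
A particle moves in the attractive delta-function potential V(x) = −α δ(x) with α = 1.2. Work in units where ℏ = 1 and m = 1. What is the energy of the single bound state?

For x ≠ 0 the bound state is ψ ∝ e^{−κ|x|}; integrating the TISE across the delta gives the cusp condition 2κ = 2mα/ℏ², so κ = 1.200.
Then E = −ℏ²κ²/(2m) = −mα²/(2ℏ²) = -0.7200.

E = -0.720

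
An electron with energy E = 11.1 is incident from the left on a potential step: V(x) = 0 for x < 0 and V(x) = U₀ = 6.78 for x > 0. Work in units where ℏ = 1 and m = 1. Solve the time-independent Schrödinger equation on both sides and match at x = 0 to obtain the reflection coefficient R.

R = 0.0537

The wavenumbers are k₁ = √(2mE)/ℏ = 4.712 on the left and k₂ = √(2m(E − U₀))/ℏ = 2.939 on the right.
Continuity of ψ and ψ′ at the step yields the reflection amplitude r = (k₁ − k₂)/(k₁ + k₂) = 0.2316; thus R = |r|² = 0.05366, T = 0.9463.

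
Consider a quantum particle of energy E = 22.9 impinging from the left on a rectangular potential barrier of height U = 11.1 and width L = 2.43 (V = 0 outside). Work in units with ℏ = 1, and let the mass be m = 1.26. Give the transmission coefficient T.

E > U: inside the barrier k₂ = √(2m(E − U))/ℏ = 5.453, k₂L = 13.25.
T = [1 + U² sin²(k₂L) / (4E(E − U))]⁻¹ = 1/1.046 = 0.956.

T = 0.956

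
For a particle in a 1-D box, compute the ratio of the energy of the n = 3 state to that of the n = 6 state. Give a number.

E_n = n²π²ℏ²/(2mL²) so the ratio is n₂²/n₁² = 9/36 = 0.25.

0.25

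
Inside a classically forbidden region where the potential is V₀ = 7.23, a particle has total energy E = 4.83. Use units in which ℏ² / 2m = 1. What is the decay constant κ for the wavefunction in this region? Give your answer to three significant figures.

κ = 1.55

Since E < V₀ the TISE in this region is ψ'' = κ²ψ with κ = √(2m(V₀ − E))/ℏ.
κ = √(2 × 0.5 × 2.4) = 1.549.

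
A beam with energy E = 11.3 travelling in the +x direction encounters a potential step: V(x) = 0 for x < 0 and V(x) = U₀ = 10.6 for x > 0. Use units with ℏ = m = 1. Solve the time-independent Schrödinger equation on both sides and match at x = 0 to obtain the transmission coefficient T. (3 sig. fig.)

The wavenumbers are k₁ = √(2mE)/ℏ = 4.754 on the left and k₂ = √(2m(E − U₀))/ℏ = 1.183 on the right.
Continuity of ψ and ψ′ at the step yields the reflection amplitude r = (k₁ − k₂)/(k₁ + k₂) = 0.6014; thus R = |r|² = 0.3617, T = 0.6383.

T = 0.638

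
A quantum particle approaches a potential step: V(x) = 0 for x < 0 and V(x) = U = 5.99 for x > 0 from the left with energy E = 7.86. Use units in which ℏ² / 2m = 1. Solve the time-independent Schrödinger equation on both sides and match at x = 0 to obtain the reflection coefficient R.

The wavenumbers are k₁ = √(2mE)/ℏ = 2.804 on the left and k₂ = √(2m(E − U))/ℏ = 1.367 on the right.
Continuity of ψ and ψ′ at the step yields the reflection amplitude r = (k₁ − k₂)/(k₁ + k₂) = 0.3443; thus R = |r|² = 0.1185, T = 0.8815.

R = 0.119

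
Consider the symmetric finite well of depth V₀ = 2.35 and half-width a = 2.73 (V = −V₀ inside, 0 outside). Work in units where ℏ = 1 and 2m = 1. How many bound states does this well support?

N = 3

Define the well-strength parameter z₀ = (a/ℏ)√(2mV₀) = 2.73 × √(2·0.5·2.35) = 4.185.
A new bound state (alternating even/odd) appears each time z₀ passes a multiple of π/2, so N = ⌊2z₀/π⌋ + 1 = ⌊2.664⌋ + 1 = 3.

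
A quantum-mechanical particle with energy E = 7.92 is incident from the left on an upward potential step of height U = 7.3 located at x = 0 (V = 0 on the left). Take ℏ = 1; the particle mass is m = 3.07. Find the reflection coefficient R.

On each side the TISE gives plane waves with k = √(2m(E − V))/ℏ: k₁ = √(2·3.07·7.92) = 6.973, k₂ = √(2·3.07·0.62) = 1.951.
Continuity of ψ and ψ′ at the step yields the reflection amplitude r = (k₁ − k₂)/(k₁ + k₂) = 0.5628; thus R = |r|² = 0.3167, T = 0.6833.

R = 0.317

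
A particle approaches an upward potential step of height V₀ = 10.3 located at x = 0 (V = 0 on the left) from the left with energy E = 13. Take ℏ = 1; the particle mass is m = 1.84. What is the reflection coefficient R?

On each side the TISE gives plane waves with k = √(2m(E − V))/ℏ: k₁ = √(2·1.84·13) = 6.917, k₂ = √(2·1.84·2.7) = 3.152.
Matching ψ and ψ′ at x = 0 gives r = (k₁ − k₂)/(k₁ + k₂), so R = r² = 0.1398 and T = 1 − R = 0.8602.

R = 0.140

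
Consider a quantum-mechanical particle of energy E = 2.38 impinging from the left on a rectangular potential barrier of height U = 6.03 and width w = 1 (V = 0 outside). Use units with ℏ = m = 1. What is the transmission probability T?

Since E < U the interior solution is evanescent with decay constant κ = √(2m(U − E))/ℏ = 2.702.
κw = 2.702, sinh(κw) = 7.420.
Matching ψ, ψ′ at both faces gives T = [1 + U² sinh²(κw) / (4E(U − E))]⁻¹ = 1/58.61 = 0.0171.

T = 0.0171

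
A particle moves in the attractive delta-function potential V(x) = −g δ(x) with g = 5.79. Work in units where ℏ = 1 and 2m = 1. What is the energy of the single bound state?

E = -8.38

For x ≠ 0 the bound state is ψ ∝ e^{−κ|x|}; integrating the TISE across the delta gives the cusp condition 2κ = 2mg/ℏ², so κ = 2.895.
Then E = −ℏ²κ²/(2m) = −mg²/(2ℏ²) = -8.381.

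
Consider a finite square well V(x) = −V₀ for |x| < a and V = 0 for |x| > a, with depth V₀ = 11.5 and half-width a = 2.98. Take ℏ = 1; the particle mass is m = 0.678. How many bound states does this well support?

Define the well-strength parameter z₀ = (a/ℏ)√(2mV₀) = 2.98 × √(2·0.678·11.5) = 11.77.
The even/odd transcendental equations gain one root per π/2 in z₀, giving N = 1 + ⌊2z₀/π⌋ = 1 + ⌊7.492⌋ = 8.

N = 8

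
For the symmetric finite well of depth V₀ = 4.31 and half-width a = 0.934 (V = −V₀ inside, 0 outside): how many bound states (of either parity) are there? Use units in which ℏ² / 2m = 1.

N = 2

The dimensionless depth is z₀ = a√(2mV₀)/ℏ = 0.934 × √(4.310) = 1.939.
A new bound state (alternating even/odd) appears each time z₀ passes a multiple of π/2, so N = ⌊2z₀/π⌋ + 1 = ⌊1.234⌋ + 1 = 2.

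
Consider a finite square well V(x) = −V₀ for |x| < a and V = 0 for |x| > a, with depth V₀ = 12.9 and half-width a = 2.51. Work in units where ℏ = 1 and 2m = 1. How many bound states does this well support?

N = 6

Define the well-strength parameter z₀ = (a/ℏ)√(2mV₀) = 2.51 × √(2·0.5·12.9) = 9.015.
The even/odd transcendental equations gain one root per π/2 in z₀, giving N = 1 + ⌊2z₀/π⌋ = 1 + ⌊5.739⌋ = 6.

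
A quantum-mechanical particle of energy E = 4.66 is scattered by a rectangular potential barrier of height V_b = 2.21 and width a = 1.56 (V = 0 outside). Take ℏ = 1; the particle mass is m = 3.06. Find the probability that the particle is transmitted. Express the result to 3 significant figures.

T = 0.994

Above the barrier the interior wavenumber is k₂ = √(2m(E − V_b))/ℏ = 3.872, giving phase k₂a = 6.041.
T = [1 + V_b² sin²(k₂a) / (4E(E − V_b))]⁻¹ = 1/1.006 = 0.994.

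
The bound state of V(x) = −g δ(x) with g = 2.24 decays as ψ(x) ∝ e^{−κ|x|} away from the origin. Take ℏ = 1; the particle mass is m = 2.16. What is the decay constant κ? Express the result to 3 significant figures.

κ = 4.84

Integrating the TISE across x = 0 gives the cusp condition ψ'(0⁺) − ψ'(0⁻) = −(2mg/ℏ²)ψ(0).
With ψ ∝ e^{−κ|x|} this yields −2κ = −2mg/ℏ², so κ = mg/ℏ² = 4.838.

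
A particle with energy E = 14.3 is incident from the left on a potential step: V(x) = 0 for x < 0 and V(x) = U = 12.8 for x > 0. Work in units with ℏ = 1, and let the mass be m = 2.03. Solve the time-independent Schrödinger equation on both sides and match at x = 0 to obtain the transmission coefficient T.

T = 0.739

On each side the TISE gives plane waves with k = √(2m(E − V))/ℏ: k₁ = √(2·2.03·14.3) = 7.620, k₂ = √(2·2.03·1.5) = 2.468.
Continuity of ψ and ψ′ at the step yields the reflection amplitude r = (k₁ − k₂)/(k₁ + k₂) = 0.5107; thus R = |r|² = 0.2608, T = 0.7392.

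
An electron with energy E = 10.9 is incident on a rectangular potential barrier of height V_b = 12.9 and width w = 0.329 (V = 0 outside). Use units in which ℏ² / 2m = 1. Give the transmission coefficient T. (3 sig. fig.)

T = 0.693

Since E < V_b the interior solution is evanescent with decay constant κ = √(2m(V_b − E))/ℏ = 1.414.
κw = 0.4653, sinh(κw) = 0.4822.
The exact tunnelling result is T⁻¹ = 1 + V_b² sinh²(κw) / [4E(V_b − E)] = 1.444, so T = 0.693.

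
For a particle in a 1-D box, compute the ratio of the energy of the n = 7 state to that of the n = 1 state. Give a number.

49

E_n = n²π²ℏ²/(2mL²) so the ratio is n₂²/n₁² = 49/1 = 49.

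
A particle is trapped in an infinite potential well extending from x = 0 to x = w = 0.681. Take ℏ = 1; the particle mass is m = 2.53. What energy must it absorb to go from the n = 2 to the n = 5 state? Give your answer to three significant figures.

ΔE = 88.3

E_n = n²π²ℏ²/(2mw²), so ΔE = (5² − 2²) π²ℏ²/(2mw²).
ΔE = 21 × π² / (2 × 2.53 × 0.681²) = 88.32.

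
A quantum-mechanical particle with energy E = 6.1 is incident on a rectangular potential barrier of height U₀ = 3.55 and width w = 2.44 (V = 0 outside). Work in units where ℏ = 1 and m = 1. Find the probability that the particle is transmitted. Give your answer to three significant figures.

T = 0.910

E > U₀: inside the barrier k₂ = √(2m(E − U₀))/ℏ = 2.258, k₂w = 5.510.
T = [1 + U₀² sin²(k₂w) / (4E(E − U₀))]⁻¹ = 1/1.099 = 0.910.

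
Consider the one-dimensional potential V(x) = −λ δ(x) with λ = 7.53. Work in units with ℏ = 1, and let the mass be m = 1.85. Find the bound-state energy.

For x ≠ 0 the bound state is ψ ∝ e^{−κ|x|}; integrating the TISE across the delta gives the cusp condition 2κ = 2mλ/ℏ², so κ = 13.93.
Then E = −ℏ²κ²/(2m) = −mλ²/(2ℏ²) = -52.45.

E = -52.4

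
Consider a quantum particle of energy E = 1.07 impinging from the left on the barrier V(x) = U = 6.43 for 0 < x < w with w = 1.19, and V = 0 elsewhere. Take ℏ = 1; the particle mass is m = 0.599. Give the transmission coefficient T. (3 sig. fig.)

E < U: inside the barrier ψ ∝ e^{±κx} with κ = √(2m(U − E))/ℏ = 2.534.
κw = 3.015, sinh(κw) = 10.18.
Matching ψ, ψ′ at both faces gives T = [1 + U² sinh²(κw) / (4E(U − E))]⁻¹ = 1/187.6 = 0.00533.

T = 0.00533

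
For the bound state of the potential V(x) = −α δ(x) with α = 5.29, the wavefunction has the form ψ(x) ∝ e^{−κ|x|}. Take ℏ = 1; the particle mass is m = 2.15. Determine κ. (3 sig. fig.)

κ = 11.4

Integrating the TISE across x = 0 gives the cusp condition ψ'(0⁺) − ψ'(0⁻) = −(2mα/ℏ²)ψ(0).
With ψ ∝ e^{−κ|x|} this yields −2κ = −2mα/ℏ², so κ = mα/ℏ² = 11.37.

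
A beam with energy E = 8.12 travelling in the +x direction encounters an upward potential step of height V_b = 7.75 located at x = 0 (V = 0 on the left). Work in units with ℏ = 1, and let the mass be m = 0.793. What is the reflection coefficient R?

The wavenumbers are k₁ = √(2mE)/ℏ = 3.589 on the left and k₂ = √(2m(E − V_b))/ℏ = 0.7660 on the right.
Continuity of ψ and ψ′ at the step yields the reflection amplitude r = (k₁ − k₂)/(k₁ + k₂) = 0.6482; thus R = |r|² = 0.4201, T = 0.5799.

R = 0.420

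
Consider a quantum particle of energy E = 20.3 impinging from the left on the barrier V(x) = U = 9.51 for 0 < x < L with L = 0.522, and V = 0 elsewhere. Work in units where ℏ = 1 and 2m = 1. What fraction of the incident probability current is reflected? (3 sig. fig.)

R = 0.0918

Above the barrier the interior wavenumber is k₂ = √(2m(E − U))/ℏ = 3.285, giving phase k₂L = 1.715.
T = [1 + U² sin²(k₂L) / (4E(E − U))]⁻¹ = 1/1.101 = 0.908.
R = 1 − T = 0.0918.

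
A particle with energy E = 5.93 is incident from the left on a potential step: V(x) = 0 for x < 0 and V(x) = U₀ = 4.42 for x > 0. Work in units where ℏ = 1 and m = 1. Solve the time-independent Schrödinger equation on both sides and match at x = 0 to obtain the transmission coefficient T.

The wavenumbers are k₁ = √(2mE)/ℏ = 3.444 on the left and k₂ = √(2m(E − U₀))/ℏ = 1.738 on the right.
Matching ψ and ψ′ at x = 0 gives r = (k₁ − k₂)/(k₁ + k₂), so R = r² = 0.1084 and T = 1 − R = 0.8916.

T = 0.892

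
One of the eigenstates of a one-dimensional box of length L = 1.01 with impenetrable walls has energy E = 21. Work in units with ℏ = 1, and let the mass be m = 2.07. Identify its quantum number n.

For an infinite well E_n = n²π²ℏ²/(2mL²), so n = (L/πℏ)√(2mE).
n = (1.01/π) × √(2 × 2.07 × 21) = 2.998 → n = 3.

n = 3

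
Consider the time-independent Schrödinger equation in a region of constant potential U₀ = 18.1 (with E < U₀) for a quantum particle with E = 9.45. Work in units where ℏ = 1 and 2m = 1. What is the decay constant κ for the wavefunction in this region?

κ = 2.94

Since E < U₀ the TISE in this region is ψ'' = κ²ψ with κ = √(2m(U₀ − E))/ℏ.
κ = √(2 × 0.5 × 8.65) = 2.941.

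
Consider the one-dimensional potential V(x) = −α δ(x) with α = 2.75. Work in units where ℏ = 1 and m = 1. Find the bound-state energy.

E = -3.78

The bound state is ψ(x) = √κ e^{−κ|x|}. The derivative jump ψ'(0⁺) − ψ'(0⁻) = −(2mα/ℏ²)ψ(0) fixes κ = mα/ℏ² = 2.750.
Then E = −ℏ²κ²/(2m) = −mα²/(2ℏ²) = -3.781.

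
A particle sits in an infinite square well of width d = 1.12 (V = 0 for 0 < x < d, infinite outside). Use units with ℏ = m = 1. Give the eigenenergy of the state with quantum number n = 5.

The infinite-well eigenfunctions ψ_n = √(2/d) sin(nπx/d) vanish at both walls, giving E_n = n²π²ℏ²/(2md²).
E_5 = 5² × π² / (2 × 1 × 1.12²) = 98.35.

E = 98.3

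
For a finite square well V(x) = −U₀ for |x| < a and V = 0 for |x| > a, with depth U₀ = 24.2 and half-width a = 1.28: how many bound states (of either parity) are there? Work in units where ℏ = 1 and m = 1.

The dimensionless depth is z₀ = a√(2mU₀)/ℏ = 1.28 × √(48.40) = 8.905.
The even/odd transcendental equations gain one root per π/2 in z₀, giving N = 1 + ⌊2z₀/π⌋ = 1 + ⌊5.669⌋ = 6.

N = 6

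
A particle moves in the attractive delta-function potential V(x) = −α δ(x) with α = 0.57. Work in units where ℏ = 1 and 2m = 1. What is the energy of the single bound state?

E = -0.0812

For x ≠ 0 the bound state is ψ ∝ e^{−κ|x|}; integrating the TISE across the delta gives the cusp condition 2κ = 2mα/ℏ², so κ = 0.2850.
Then E = −ℏ²κ²/(2m) = −mα²/(2ℏ²) = -0.08123.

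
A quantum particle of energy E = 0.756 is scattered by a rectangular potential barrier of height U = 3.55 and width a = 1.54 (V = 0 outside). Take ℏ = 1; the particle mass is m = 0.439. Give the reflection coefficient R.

Since E < U the interior solution is evanescent with decay constant κ = √(2m(U − E))/ℏ = 1.566.
κa = 2.412, sinh(κa) = 5.533.
Matching ψ, ψ′ at both faces gives T = [1 + U² sinh²(κa) / (4E(U − E))]⁻¹ = 1/46.67 = 0.0214.
R = 1 − T = 0.979.

R = 0.979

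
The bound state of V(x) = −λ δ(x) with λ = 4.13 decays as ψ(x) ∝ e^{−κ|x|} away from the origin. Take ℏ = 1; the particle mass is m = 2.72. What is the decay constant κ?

Integrating the TISE across x = 0 gives the cusp condition ψ'(0⁺) − ψ'(0⁻) = −(2mλ/ℏ²)ψ(0).
With ψ ∝ e^{−κ|x|} this yields −2κ = −2mλ/ℏ², so κ = mλ/ℏ² = 11.23.

κ = 11.2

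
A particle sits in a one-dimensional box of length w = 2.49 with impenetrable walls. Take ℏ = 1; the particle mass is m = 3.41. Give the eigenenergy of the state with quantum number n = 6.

E = 8.40

Requiring ψ(0) = ψ(w) = 0 quantises k = nπ/w, hence E_n = ℏ²k²/2m = n²π²ℏ²/(2mw²).
E_6 = 6² × π² / (2 × 3.41 × 2.49²) = 8.403.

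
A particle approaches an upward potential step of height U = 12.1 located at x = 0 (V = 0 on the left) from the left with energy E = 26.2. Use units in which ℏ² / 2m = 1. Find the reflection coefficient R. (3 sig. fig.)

R = 0.0236

The wavenumbers are k₁ = √(2mE)/ℏ = 5.119 on the left and k₂ = √(2m(E − U))/ℏ = 3.755 on the right.
Continuity of ψ and ψ′ at the step yields the reflection amplitude r = (k₁ − k₂)/(k₁ + k₂) = 0.1537; thus R = |r|² = 0.02361, T = 0.9764.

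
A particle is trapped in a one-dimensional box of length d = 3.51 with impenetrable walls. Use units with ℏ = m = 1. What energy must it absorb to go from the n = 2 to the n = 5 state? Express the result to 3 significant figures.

E_n = n²π²ℏ²/(2md²), so ΔE = (5² − 2²) π²ℏ²/(2md²).
ΔE = 21 × π² / (2 × 1 × 3.51²) = 8.412.

ΔE = 8.41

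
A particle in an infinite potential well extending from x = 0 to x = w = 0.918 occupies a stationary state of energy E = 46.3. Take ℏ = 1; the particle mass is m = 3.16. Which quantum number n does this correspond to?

From E_n = n²π²ℏ²/(2mw²) invert to n = √(2mw²E)/(πℏ).
n = (0.918/π) × √(2 × 3.16 × 46.3) = 4.999 → n = 5.

n = 5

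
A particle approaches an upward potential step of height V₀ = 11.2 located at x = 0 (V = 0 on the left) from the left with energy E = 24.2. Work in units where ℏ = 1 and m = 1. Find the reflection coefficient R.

R = 0.0238

On each side the TISE gives plane waves with k = √(2m(E − V))/ℏ: k₁ = √(2·1·24.2) = 6.957, k₂ = √(2·1·13) = 5.099.
Continuity of ψ and ψ′ at the step yields the reflection amplitude r = (k₁ − k₂)/(k₁ + k₂) = 0.1541; thus R = |r|² = 0.02375, T = 0.9762.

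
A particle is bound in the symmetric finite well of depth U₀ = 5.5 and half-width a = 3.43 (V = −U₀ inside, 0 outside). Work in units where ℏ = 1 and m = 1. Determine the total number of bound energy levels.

N = 8

The dimensionless depth is z₀ = a√(2mU₀)/ℏ = 3.43 × √(11.00) = 11.38.
The even/odd transcendental equations gain one root per π/2 in z₀, giving N = 1 + ⌊2z₀/π⌋ = 1 + ⌊7.242⌋ = 8.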